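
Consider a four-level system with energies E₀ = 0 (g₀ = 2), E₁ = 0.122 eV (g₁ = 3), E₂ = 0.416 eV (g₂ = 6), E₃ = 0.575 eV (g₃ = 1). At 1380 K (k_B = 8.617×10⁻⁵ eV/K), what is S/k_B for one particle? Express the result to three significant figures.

1.73

k_BT = 8.617×10⁻⁵ × 1380 K = 0.11891 eV.
Eᵢ/kT = 0, 1.0260, 3.4984, 4.8356.
Z = Σ gᵢe^(−Eᵢ/kT) = 2·e^(−0) + 3·e^(−1.0260) + 6·e^(−3.4984) + 1·e^(−4.8356) = 2.0000 + 1.0753 + 0.18147 + 0.0079419 = 3.2647.
⟨E⟩ = Σ EᵢPᵢ = 0.064706 eV.
S/k_B = ln Z + ⟨E⟩/kT = ln(3.2647) + 0.064706/0.11891 = 1.1832 + 0.54416 = 1.73.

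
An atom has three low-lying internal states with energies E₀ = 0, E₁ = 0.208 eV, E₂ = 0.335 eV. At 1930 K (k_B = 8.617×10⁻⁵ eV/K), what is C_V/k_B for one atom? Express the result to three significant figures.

0.502

k_BT = 8.617×10⁻⁵ × 1930 K = 0.16631 eV.
Eᵢ/kT = 0, 1.2507, 2.0143.
Z = Σ e^(−Eᵢ/kT) = e^(−0) + e^(−1.2507) + e^(−2.0143) = 1.0000 + 0.28630 + 0.13341 = 1.4197.
⟨E⟩ = 0.073426 eV, ⟨E²⟩ = 0.019271 eV².
C_V/k_B = (⟨E²⟩ − ⟨E⟩²)/(kT)² = (0.019271 − 0.0053914)/0.027659 = 0.502.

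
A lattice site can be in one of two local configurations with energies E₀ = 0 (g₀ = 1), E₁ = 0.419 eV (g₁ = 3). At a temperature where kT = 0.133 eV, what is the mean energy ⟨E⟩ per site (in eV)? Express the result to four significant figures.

0.04771 eV

Eᵢ/kT = 0, 3.15038.
Z = Σ gᵢe^(−Eᵢ/kT) = 1·e^(−0) + 3·e^(−3.15038) = 1.00000 + 0.128508 = 1.12851.
⟨E⟩ = Σ Eᵢ gᵢe^(−Eᵢ/kT) / Z = (0·1.00000 + 0.419·0.128508) / 1.12851 = 0.04771 eV.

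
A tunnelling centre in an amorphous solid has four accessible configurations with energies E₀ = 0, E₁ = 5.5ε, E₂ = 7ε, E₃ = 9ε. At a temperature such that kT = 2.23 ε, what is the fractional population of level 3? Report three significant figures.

Eᵢ/kT = 0, 2.4664, 3.1390, 4.0359.
Z = Σ e^(−Eᵢ/kT) = e^(−0) + e^(−2.4664) + e^(−3.1390) + e^(−4.0359) = 1.0000 + 0.084890 + 0.043326 + 0.017670 = 1.1459.
P₃ = e^(−E₃/kT) / Z = 0.017670/1.1459 = 0.0154.

0.0154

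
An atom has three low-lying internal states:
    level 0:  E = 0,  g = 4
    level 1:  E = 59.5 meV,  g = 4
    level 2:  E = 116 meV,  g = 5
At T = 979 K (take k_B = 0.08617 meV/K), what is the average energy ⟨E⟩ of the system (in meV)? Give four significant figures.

k_BT = 0.08617 × 979 K = 84.3604 meV.
Eᵢ/kT = 0, 0.705307, 1.37505.
Z = Σ gᵢe^(−Eᵢ/kT) = 4·e^(−0) + 4·e^(−0.705307) + 5·e^(−1.37505) = 4.00000 + 1.97583 + 1.26413 = 7.23996.
⟨E⟩ = Σ Eᵢ gᵢe^(−Eᵢ/kT) / Z = (0·4.00000 + 59.5·1.97583 + 116·1.26413) / 7.23996 = 36.49 meV.

36.49 meV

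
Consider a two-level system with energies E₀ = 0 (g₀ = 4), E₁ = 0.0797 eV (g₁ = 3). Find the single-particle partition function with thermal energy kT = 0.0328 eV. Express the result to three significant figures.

Eᵢ/kT = 0, 2.4299.
Z = Σ gᵢe^(−Eᵢ/kT) = 4·e^(−0) + 3·e^(−2.4299) = 4.0000 + 0.26414 = 4.2641.

Z = 4.26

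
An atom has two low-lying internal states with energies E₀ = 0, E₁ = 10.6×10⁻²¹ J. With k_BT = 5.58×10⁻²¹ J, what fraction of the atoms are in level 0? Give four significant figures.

Eᵢ/kT = 0, 1.89964.
Z = Σ e^(−Eᵢ/kT) = e^(−0) + e^(−1.89964) = 1.00000 + 0.149622 = 1.14962.
P₀ = e^(−E₀/kT) / Z = 1.00000/1.14962 = 0.8699.

0.8699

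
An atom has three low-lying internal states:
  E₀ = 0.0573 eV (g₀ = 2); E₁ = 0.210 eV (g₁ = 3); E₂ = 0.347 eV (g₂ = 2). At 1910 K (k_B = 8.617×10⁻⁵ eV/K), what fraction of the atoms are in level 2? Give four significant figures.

0.09745

k_BT = 8.617×10⁻⁵ × 1910 K = 0.164585 eV.
Eᵢ/kT = 0.348148, 1.27594, 2.10833.
Z = Σ gᵢe^(−Eᵢ/kT) = 2·e^(−0.348148) + 3·e^(−1.27594) + 2·e^(−2.10833) = 1.41199 + 0.837505 + 0.242881 = 2.49238.
P₂ = g₂ e^(−E₂/kT) / Z = 0.242881/2.49238 = 0.09745.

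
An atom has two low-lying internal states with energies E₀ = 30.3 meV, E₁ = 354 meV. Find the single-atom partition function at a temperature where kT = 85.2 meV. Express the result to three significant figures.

Eᵢ/kT = 0.35563, 4.1549.
Z = Σ e^(−Eᵢ/kT) = e^(−0.35563) + e^(−4.1549) = 0.70073 + 0.015687 = 0.71642.

Z = 0.716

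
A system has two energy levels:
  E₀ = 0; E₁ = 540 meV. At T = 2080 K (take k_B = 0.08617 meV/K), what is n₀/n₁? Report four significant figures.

20.34

k_BT = 0.08617 × 2080 K = 179.234 meV.
n₀/n₁ = exp[−(E₀−E₁)/kT] = exp(−(-540 meV)/(179.234 meV)) = exp(3.01282) = 20.34.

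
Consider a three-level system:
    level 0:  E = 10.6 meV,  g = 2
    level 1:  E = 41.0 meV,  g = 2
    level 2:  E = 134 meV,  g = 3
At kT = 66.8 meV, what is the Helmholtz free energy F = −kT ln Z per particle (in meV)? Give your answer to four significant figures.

Eᵢ/kT = 0.158683, 0.613772, 2.00599.
Z = Σ gᵢe^(−Eᵢ/kT) = 2·e^(−0.158683) + 2·e^(−0.613772) + 3·e^(−2.00599) = 1.70653 + 1.08261 + 0.403581 = 3.19272.
F = −kT ln Z = −66.8 × ln(3.19272) = −66.8 × 1.16087 = -77.55 meV.

-77.55 meV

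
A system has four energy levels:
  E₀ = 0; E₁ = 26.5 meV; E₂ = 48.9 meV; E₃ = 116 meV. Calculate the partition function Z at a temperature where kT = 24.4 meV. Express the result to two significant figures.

Z = 1.5

Eᵢ/kT = 0, 1.086, 2.004, 4.754.
Z = Σ e^(−Eᵢ/kT) = e^(−0) + e^(−1.086) + e^(−2.004) + e^(−4.754) = 1.000 + 0.3376 + 0.1348 + 0.008617 = 1.481.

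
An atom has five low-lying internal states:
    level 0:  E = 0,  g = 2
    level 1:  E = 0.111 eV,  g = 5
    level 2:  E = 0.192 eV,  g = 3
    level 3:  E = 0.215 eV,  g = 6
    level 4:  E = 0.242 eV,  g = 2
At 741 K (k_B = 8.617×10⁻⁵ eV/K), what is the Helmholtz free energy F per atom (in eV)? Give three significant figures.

-0.0758 eV

k_BT = 8.617×10⁻⁵ × 741 K = 0.063852 eV.
Eᵢ/kT = 0, 1.7384, 3.0070, 3.3672, 3.7900.
Z = Σ gᵢe^(−Eᵢ/kT) = 2·e^(−0) + 5·e^(−1.7384) + 3·e^(−3.0070) + 6·e^(−3.3672) + 2·e^(−3.7900) = 2.0000 + 0.87901 + 0.14832 + 0.20692 + 0.045191 = 3.2794.
F = −kT ln Z = −0.063852 × ln(3.2794) = −0.063852 × 1.1877 = -0.0758 eV.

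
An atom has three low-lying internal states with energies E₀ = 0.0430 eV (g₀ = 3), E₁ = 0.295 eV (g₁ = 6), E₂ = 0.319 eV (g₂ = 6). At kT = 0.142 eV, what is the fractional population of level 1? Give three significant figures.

0.209

Eᵢ/kT = 0.30282, 2.0775, 2.2465.
Z = Σ gᵢe^(−Eᵢ/kT) = 3·e^(−0.30282) + 6·e^(−2.0775) + 6·e^(−2.2465) = 2.2162 + 0.75146 + 0.63461 = 3.6023.
P₁ = g₁ e^(−E₁/kT) / Z = 0.75146/3.6023 = 0.209.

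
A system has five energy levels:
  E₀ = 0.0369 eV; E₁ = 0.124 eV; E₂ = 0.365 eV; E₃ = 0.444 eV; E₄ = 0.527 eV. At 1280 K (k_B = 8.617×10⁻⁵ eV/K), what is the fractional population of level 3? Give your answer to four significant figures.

0.01618

k_BT = 8.617×10⁻⁵ × 1280 K = 0.110298 eV.
Eᵢ/kT = 0.334548, 1.12423, 3.30922, 4.02546, 4.77797.
Z = Σ e^(−Eᵢ/kT) = e^(−0.334548) + e^(−1.12423) + e^(−3.30922) + e^(−4.02546) + e^(−4.77797) = 0.715661 + 0.324903 + 0.0365447 + 0.0178552 + 0.00841306 = 1.10338.
P₃ = e^(−E₃/kT) / Z = 0.0178552/1.10338 = 0.01618.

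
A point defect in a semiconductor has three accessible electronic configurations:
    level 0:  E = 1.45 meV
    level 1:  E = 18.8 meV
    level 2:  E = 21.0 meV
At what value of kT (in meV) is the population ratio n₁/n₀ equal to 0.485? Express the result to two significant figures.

24 meV

n₁/n₀ = exp[−(E₁−E₀)/kT] = 0.485.
⇒ (E₁−E₀)/kT = ln(1/0.485) = ln(2.062) = 0.7237.
kT = 17.35 meV / 0.7237 = 24 meV.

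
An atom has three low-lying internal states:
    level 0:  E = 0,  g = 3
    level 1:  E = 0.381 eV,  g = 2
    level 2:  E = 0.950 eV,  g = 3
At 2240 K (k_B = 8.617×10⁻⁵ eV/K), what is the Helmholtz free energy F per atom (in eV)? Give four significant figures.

-0.2304 eV

k_BT = 8.617×10⁻⁵ × 2240 K = 0.193021 eV.
Eᵢ/kT = 0, 1.97388, 4.92174.
Z = Σ gᵢe^(−Eᵢ/kT) = 3·e^(−0) + 2·e^(−1.97388) + 3·e^(−4.92174) = 3.00000 + 0.277834 + 0.0218593 = 3.29969.
F = −kT ln Z = −0.193021 × ln(3.29969) = −0.193021 × 1.19383 = -0.2304 eV.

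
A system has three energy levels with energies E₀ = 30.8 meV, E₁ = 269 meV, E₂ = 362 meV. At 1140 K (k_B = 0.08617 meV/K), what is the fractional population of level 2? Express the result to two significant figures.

k_BT = 0.08617 × 1140 K = 98.23 meV.
Eᵢ/kT = 0.3135, 2.738, 3.685.
Z = Σ e^(−Eᵢ/kT) = e^(−0.3135) + e^(−2.738) + e^(−3.685) = 0.7309 + 0.06470 + 0.02510 = 0.8207.
P₂ = e^(−E₂/kT) / Z = 0.02510/0.8207 = 0.031.

0.031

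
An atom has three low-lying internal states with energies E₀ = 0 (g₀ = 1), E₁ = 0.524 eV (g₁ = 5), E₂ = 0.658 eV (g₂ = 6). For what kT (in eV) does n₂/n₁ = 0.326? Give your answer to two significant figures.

n₂/n₁ = (g₂/g₁) exp[−(E₂−E₁)/kT] = 0.326.
⇒ (E₂−E₁)/kT = ln((6/5)/0.326) = ln(3.681) = 1.303.
kT = 0.134 eV / 1.303 = 0.10 eV.

0.10 eV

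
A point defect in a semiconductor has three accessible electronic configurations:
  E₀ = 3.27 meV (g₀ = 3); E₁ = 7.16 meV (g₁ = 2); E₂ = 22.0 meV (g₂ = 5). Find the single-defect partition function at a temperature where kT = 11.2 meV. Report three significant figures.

Eᵢ/kT = 0.29196, 0.63929, 1.9643.
Z = Σ gᵢe^(−Eᵢ/kT) = 3·e^(−0.29196) + 2·e^(−0.63929) + 5·e^(−1.9643) = 2.2404 + 1.0553 + 0.70127 = 3.9970.

Z = 4.00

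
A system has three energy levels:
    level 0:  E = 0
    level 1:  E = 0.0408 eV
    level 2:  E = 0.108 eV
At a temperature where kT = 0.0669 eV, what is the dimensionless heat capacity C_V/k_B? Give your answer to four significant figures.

0.2733

Eᵢ/kT = 0, 0.609865, 1.61435.
Z = Σ e^(−Eᵢ/kT) = e^(−0) + e^(−0.609865) + e^(−1.61435) = 1.00000 + 0.543424 + 0.199020 = 1.74244.
⟨E⟩ = 0.0250602 eV, ⟨E²⟩ = 0.00185141 eV².
C_V/k_B = (⟨E²⟩ − ⟨E⟩²)/(kT)² = (0.00185141 − 0.000628014)/0.00447561 = 0.2733.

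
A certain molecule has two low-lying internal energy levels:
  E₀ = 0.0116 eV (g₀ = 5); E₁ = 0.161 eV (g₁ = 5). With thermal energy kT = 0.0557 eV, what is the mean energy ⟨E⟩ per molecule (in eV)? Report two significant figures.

0.021 eV

Eᵢ/kT = 0.2083, 2.890.
Z = Σ gᵢe^(−Eᵢ/kT) = 5·e^(−0.2083) + 5·e^(−2.890) = 4.060 + 0.2779 = 4.338.
⟨E⟩ = Σ Eᵢ gᵢe^(−Eᵢ/kT) / Z = (0.0116·4.060 + 0.161·0.2779) / 4.338 = 0.021 eV.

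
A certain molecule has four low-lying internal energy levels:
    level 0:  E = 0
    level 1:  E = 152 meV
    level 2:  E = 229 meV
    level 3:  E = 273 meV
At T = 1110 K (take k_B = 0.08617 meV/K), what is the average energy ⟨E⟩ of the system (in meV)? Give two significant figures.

k_BT = 0.08617 × 1110 K = 95.65 meV.
Eᵢ/kT = 0, 1.589, 2.394, 2.854.
Z = Σ e^(−Eᵢ/kT) = e^(−0) + e^(−1.589) + e^(−2.394) + e^(−2.854) = 1.000 + 0.2041 + 0.09126 + 0.05761 = 1.353.
⟨E⟩ = Σ Eᵢ e^(−Eᵢ/kT) / Z = (0·1.000 + 152·0.2041 + 229·0.09126 + 273·0.05761) / 1.353 = 50 meV.

50 meV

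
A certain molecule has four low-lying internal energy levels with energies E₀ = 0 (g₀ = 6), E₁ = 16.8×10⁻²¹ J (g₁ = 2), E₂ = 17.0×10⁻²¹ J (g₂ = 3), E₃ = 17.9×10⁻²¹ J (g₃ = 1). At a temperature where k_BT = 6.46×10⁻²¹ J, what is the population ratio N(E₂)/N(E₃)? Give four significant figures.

3.448

n₂/n₃ = (g₂/g₃) exp[−(E₂−E₃)/kT] = (3/1) × exp(−(-0.9 ×10⁻²¹ J)/(6.46 ×10⁻²¹ J)) = (3/1) × exp(0.139319) = 3.448.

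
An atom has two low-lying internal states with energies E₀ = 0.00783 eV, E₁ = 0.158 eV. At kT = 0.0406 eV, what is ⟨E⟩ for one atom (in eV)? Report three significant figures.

0.0115 eV

Eᵢ/kT = 0.19286, 3.8916.
Z = Σ e^(−Eᵢ/kT) = e^(−0.19286) + e^(−3.8916) = 0.82460 + 0.020413 = 0.84501.
⟨E⟩ = Σ Eᵢ e^(−Eᵢ/kT) / Z = (0.00783·0.82460 + 0.158·0.020413) / 0.84501 = 0.0115 eV.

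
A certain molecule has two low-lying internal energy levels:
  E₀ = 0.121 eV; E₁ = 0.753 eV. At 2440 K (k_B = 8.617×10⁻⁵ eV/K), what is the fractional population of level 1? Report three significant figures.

k_BT = 8.617×10⁻⁵ × 2440 K = 0.21025 eV.
Eᵢ/kT = 0.57551, 3.5815.
Z = Σ e^(−Eᵢ/kT) = e^(−0.57551) + e^(−3.5815) = 0.56242 + 0.027834 = 0.59025.
P₁ = e^(−E₁/kT) / Z = 0.027834/0.59025 = 0.0472.

0.0472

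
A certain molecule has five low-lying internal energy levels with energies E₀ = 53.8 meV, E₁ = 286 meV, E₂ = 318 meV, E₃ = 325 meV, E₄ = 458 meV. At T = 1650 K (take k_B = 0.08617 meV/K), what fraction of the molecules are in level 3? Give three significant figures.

k_BT = 0.08617 × 1650 K = 142.18 meV.
Eᵢ/kT = 0.37839, 2.0115, 2.2366, 2.2858, 3.2213.
Z = Σ e^(−Eᵢ/kT) = e^(−0.37839) + e^(−2.0115) + e^(−2.2366) + e^(−2.2858) + e^(−3.2213) = 0.68496 + 0.13379 + 0.10682 + 0.10169 + 0.039903 = 1.0672.
P₃ = e^(−E₃/kT) / Z = 0.10169/1.0672 = 0.0953.

0.0953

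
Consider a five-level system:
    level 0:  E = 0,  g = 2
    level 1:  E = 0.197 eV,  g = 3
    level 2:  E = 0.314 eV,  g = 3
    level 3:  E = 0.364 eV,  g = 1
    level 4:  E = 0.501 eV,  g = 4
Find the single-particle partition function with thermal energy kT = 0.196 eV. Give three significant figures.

Eᵢ/kT = 0, 1.0051, 1.6020, 1.8571, 2.5561.
Z = Σ gᵢe^(−Eᵢ/kT) = 2·e^(−0) + 3·e^(−1.0051) + 3·e^(−1.6020) + 1·e^(−1.8571) + 4·e^(−2.5561) = 2.0000 + 1.0980 + 0.60448 + 0.15612 + 0.31043 = 4.1690.

Z = 4.17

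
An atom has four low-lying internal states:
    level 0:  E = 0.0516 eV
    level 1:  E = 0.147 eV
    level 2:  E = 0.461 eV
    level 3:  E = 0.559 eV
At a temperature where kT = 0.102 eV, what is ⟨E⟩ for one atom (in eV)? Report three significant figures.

Eᵢ/kT = 0.50588, 1.4412, 4.5196, 5.4804.
Z = Σ e^(−Eᵢ/kT) = e^(−0.50588) + e^(−1.4412) + e^(−4.5196) + e^(−5.4804) = 0.60297 + 0.23664 + 0.010893 + 0.0041677 = 0.85467.
⟨E⟩ = Σ Eᵢ e^(−Eᵢ/kT) / Z = (0.0516·0.60297 + 0.147·0.23664 + 0.461·0.010893 + 0.559·0.0041677) / 0.85467 = 0.0857 eV.

0.0857 eV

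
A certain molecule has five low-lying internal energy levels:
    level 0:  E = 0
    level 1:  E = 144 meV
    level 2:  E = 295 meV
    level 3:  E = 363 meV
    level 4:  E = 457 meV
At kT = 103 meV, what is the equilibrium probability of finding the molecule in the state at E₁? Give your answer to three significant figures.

0.184

Eᵢ/kT = 0, 1.3981, 2.8641, 3.5243, 4.4369.
Z = Σ e^(−Eᵢ/kT) = e^(−0) + e^(−1.3981) + e^(−2.8641) + e^(−3.5243) + e^(−4.4369) = 1.0000 + 0.24707 + 0.057034 + 0.029472 + 0.011833 = 1.3454.
P₁ = e^(−E₁/kT) / Z = 0.24707/1.3454 = 0.184.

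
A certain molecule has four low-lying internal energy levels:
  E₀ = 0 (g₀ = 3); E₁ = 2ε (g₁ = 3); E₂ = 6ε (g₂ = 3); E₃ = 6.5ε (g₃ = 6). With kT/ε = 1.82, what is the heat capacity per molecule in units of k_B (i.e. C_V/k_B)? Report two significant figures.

Eᵢ/kT = 0, 1.099, 3.297, 3.571.
Z = Σ gᵢe^(−Eᵢ/kT) = 3·e^(−0) + 3·e^(−1.099) + 3·e^(−3.297) + 6·e^(−3.571) = 3.000 + 0.9996 + 0.1110 + 0.1688 = 4.279.
⟨E⟩ = 0.8793 ε, ⟨E²⟩ = 3.535 ε².
C_V/k_B = (⟨E²⟩ − ⟨E⟩²)/(kT)² = (3.535 − 0.7732)/3.312 = 0.83.

0.83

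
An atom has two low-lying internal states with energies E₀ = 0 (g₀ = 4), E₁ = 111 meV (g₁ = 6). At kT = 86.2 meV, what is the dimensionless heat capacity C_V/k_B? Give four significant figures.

Eᵢ/kT = 0, 1.28770.
Z = Σ gᵢe^(−Eᵢ/kT) = 4·e^(−0) + 6·e^(−1.28770) = 4.00000 + 1.65543 = 5.65543.
⟨E⟩ = 32.4914 meV, ⟨E²⟩ = 3606.54 meV².
C_V/k_B = (⟨E²⟩ − ⟨E⟩²)/(kT)² = (3606.54 − 1055.69)/7430.44 = 0.3433.

0.3433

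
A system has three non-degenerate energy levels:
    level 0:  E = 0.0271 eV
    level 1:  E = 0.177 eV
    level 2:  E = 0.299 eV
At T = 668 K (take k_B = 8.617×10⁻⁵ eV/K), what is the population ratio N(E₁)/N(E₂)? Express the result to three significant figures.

k_BT = 8.617×10⁻⁵ × 668 K = 0.057562 eV.
n₁/n₂ = exp[−(E₁−E₂)/kT] = exp(−(-0.122 eV)/(0.057562 eV)) = exp(2.1195) = 8.33.

8.33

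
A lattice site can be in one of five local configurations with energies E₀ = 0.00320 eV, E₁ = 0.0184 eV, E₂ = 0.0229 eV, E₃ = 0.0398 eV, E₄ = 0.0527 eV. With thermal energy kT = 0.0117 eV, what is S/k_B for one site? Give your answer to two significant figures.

0.99

Eᵢ/kT = 0.2735, 1.573, 1.957, 3.402, 4.504.
Z = Σ e^(−Eᵢ/kT) = e^(−0.2735) + e^(−1.573) + e^(−1.957) + e^(−3.402) + e^(−4.504) = 0.7607 + 0.2074 + 0.1413 + 0.03331 + 0.01106 = 1.154.
⟨E⟩ = Σ EᵢPᵢ = 0.009874 eV.
S/k_B = ln Z + ⟨E⟩/kT = ln(1.154) + 0.009874/0.0117 = 0.1432 + 0.8439 = 0.99.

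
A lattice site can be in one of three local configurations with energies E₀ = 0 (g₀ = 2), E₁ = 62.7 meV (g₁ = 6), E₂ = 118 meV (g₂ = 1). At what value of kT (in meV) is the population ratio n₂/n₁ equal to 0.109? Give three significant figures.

130 meV

n₂/n₁ = (g₂/g₁) exp[−(E₂−E₁)/kT] = 0.109.
⇒ (E₂−E₁)/kT = ln((1/6)/0.109) = ln(1.5291) = 0.42468.
kT = 55.3 meV / 0.42468 = 130 meV.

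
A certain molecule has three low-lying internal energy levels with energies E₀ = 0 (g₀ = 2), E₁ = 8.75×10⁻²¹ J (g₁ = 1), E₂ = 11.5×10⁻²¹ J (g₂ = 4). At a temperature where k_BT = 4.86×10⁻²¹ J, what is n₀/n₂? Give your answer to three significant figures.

n₀/n₂ = (g₀/g₂) exp[−(E₀−E₂)/kT] = (2/4) × exp(−(-11.5 ×10⁻²¹ J)/(4.86 ×10⁻²¹ J)) = (2/4) × exp(2.3663) = 5.33.

5.33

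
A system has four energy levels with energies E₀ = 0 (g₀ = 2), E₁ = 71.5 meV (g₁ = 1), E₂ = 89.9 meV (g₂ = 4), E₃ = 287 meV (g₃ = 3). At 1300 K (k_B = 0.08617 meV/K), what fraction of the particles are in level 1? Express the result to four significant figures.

0.1160

k_BT = 0.08617 × 1300 K = 112.021 meV.
Eᵢ/kT = 0, 0.638273, 0.802528, 2.56202.
Z = Σ gᵢe^(−Eᵢ/kT) = 2·e^(−0) + 1·e^(−0.638273) + 4·e^(−0.802528) + 3·e^(−2.56202) = 2.00000 + 0.528204 + 1.79278 + 0.231446 = 4.55243.
P₁ = g₁ e^(−E₁/kT) / Z = 0.528204/4.55243 = 0.1160.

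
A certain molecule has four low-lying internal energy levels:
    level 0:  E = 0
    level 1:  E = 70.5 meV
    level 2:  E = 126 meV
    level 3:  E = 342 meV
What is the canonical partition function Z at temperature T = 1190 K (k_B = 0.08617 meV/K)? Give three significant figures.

Z = 1.83

k_BT = 0.08617 × 1190 K = 102.54 meV.
Eᵢ/kT = 0, 0.68754, 1.2288, 3.3353.
Z = Σ e^(−Eᵢ/kT) = e^(−0) + e^(−0.68754) + e^(−1.2288) + e^(−3.3353) = 1.0000 + 0.50281 + 0.29264 + 0.035604 = 1.8311.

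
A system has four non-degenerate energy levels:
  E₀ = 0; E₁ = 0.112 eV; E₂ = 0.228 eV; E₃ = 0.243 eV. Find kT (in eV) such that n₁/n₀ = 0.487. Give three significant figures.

0.156 eV

n₁/n₀ = exp[−(E₁−E₀)/kT] = 0.487.
⇒ (E₁−E₀)/kT = ln(1/0.487) = ln(2.0534) = 0.71950.
kT = 0.112 eV / 0.71950 = 0.156 eV.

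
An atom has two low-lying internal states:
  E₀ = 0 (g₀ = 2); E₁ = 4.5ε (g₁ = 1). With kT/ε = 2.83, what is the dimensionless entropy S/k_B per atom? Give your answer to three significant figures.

0.937

Eᵢ/kT = 0, 1.5901.
Z = Σ gᵢe^(−Eᵢ/kT) = 2·e^(−0) + 1·e^(−1.5901) = 2.0000 + 0.20391 = 2.2039.
⟨E⟩ = Σ EᵢPᵢ = 0.41635 ε.
S/k_B = ln Z + ⟨E⟩/kT = ln(2.2039) + 0.41635/2.83 = 0.79023 + 0.14712 = 0.937.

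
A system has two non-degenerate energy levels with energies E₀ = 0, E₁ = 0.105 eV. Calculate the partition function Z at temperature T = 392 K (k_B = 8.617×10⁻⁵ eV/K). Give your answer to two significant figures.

k_BT = 8.617×10⁻⁵ × 392 K = 0.03378 eV.
Eᵢ/kT = 0, 3.108.
Z = Σ e^(−Eᵢ/kT) = e^(−0) + e^(−3.108) = 1.000 + 0.04469 = 1.045.

Z = 1.0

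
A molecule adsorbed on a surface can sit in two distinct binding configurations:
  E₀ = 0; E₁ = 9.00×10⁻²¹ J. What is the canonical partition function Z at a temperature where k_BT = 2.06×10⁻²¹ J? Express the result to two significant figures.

Z = 1.0

Eᵢ/kT = 0, 4.369.
Z = Σ e^(−Eᵢ/kT) = e^(−0) + e^(−4.369) = 1.000 + 0.01266 = 1.013.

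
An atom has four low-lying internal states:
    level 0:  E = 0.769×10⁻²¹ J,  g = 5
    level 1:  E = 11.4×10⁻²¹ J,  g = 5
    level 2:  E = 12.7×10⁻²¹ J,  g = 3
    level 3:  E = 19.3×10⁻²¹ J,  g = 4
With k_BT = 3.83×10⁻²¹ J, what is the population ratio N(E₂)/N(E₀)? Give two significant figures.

0.027

n₂/n₀ = (g₂/g₀) exp[−(E₂−E₀)/kT] = (3/5) × exp(−(11.931 ×10⁻²¹ J)/(3.83 ×10⁻²¹ J)) = (3/5) × exp(-3.115) = 0.027.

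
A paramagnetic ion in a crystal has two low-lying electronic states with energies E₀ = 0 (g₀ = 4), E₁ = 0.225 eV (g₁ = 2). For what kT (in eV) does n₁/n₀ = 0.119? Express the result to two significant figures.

0.16 eV

n₁/n₀ = (g₁/g₀) exp[−(E₁−E₀)/kT] = 0.119.
⇒ (E₁−E₀)/kT = ln((2/4)/0.119) = ln(4.202) = 1.436.
kT = 0.225 eV / 1.436 = 0.16 eV.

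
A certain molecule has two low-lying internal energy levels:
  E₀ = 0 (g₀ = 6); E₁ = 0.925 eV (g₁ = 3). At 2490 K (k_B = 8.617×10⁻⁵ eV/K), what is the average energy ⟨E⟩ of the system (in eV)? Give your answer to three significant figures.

k_BT = 8.617×10⁻⁵ × 2490 K = 0.21456 eV.
Eᵢ/kT = 0, 4.3111.
Z = Σ gᵢe^(−Eᵢ/kT) = 6·e^(−0) + 3·e^(−4.3111) = 6.0000 + 0.040256 = 6.0403.
⟨E⟩ = Σ Eᵢ gᵢe^(−Eᵢ/kT) / Z = (0·6.0000 + 0.925·0.040256) / 6.0403 = 0.00616 eV.

0.00616 eV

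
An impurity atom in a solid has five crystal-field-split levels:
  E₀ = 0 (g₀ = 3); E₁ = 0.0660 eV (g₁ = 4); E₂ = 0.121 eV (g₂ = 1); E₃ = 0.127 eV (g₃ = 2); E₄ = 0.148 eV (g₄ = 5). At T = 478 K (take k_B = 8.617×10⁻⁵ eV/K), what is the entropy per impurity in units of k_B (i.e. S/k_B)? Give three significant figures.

1.95

k_BT = 8.617×10⁻⁵ × 478 K = 0.041189 eV.
Eᵢ/kT = 0, 1.6024, 2.9377, 3.0833, 3.5932.
Z = Σ gᵢe^(−Eᵢ/kT) = 3·e^(−0) + 4·e^(−1.6024) + 1·e^(−2.9377) + 2·e^(−3.0833) + 5·e^(−3.5932) = 3.0000 + 0.80565 + 0.052987 + 0.091616 + 0.13755 = 4.0878.
⟨E⟩ = Σ EᵢPᵢ = 0.022403 eV.
S/k_B = ln Z + ⟨E⟩/kT = ln(4.0878) + 0.022403/0.041189 = 1.4080 + 0.54391 = 1.95.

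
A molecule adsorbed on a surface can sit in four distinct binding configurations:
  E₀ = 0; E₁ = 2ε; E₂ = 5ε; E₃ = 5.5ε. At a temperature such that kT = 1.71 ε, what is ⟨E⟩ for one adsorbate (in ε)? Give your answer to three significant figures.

Eᵢ/kT = 0, 1.1696, 2.9240, 3.2164.
Z = Σ e^(−Eᵢ/kT) = e^(−0) + e^(−1.1696) + e^(−2.9240) + e^(−3.2164) = 1.0000 + 0.31049 + 0.053718 + 0.040099 = 1.4043.
⟨E⟩ = Σ Eᵢ e^(−Eᵢ/kT) / Z = (0·1.0000 + 2·0.31049 + 5·0.053718 + 5.5·0.040099) / 1.4043 = 0.791 ε.

0.791 ε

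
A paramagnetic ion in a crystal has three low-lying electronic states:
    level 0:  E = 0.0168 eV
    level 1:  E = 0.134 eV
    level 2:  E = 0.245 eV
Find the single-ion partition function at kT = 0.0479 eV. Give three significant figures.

Eᵢ/kT = 0.35073, 2.7975, 5.1148.
Z = Σ e^(−Eᵢ/kT) = e^(−0.35073) + e^(−2.7975) + e^(−5.1148) = 0.70417 + 0.060962 + 0.0060072 = 0.77114.

Z = 0.771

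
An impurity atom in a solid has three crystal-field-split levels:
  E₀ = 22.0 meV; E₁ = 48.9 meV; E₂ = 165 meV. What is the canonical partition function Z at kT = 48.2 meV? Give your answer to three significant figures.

Z = 1.03

Eᵢ/kT = 0.45643, 1.0145, 3.4232.
Z = Σ e^(−Eᵢ/kT) = e^(−0.45643) + e^(−1.0145) + e^(−3.4232) = 0.63354 + 0.36258 + 0.032608 = 1.0287.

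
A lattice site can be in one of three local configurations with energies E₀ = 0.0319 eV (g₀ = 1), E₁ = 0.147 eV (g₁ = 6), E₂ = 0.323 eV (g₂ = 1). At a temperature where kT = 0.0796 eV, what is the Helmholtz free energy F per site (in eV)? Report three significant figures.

-0.0391 eV

Eᵢ/kT = 0.40075, 1.8467, 4.0578.
Z = Σ gᵢe^(−Eᵢ/kT) = 1·e^(−0.40075) + 6·e^(−1.8467) + 1·e^(−4.0578) = 0.66982 + 0.94654 + 0.017287 = 1.6336.
F = −kT ln Z = −0.0796 × ln(1.6336) = −0.0796 × 0.49079 = -0.0391 eV.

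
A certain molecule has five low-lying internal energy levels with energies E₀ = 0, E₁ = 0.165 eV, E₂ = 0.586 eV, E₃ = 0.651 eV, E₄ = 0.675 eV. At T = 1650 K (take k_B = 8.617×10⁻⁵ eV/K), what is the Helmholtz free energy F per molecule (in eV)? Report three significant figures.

-0.0425 eV

k_BT = 8.617×10⁻⁵ × 1650 K = 0.14218 eV.
Eᵢ/kT = 0, 1.1605, 4.1215, 4.5787, 4.7475.
Z = Σ e^(−Eᵢ/kT) = e^(−0) + e^(−1.1605) + e^(−4.1215) + e^(−4.5787) + e^(−4.7475) = 1.0000 + 0.31333 + 0.016220 + 0.010268 + 0.0086734 = 1.3485.
F = −kT ln Z = −0.14218 × ln(1.3485) = −0.14218 × 0.29899 = -0.0425 eV.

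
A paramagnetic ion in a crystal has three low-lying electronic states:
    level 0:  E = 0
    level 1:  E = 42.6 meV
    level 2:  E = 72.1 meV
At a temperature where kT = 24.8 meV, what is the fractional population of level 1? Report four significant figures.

0.1454

Eᵢ/kT = 0, 1.71774, 2.90726.
Z = Σ e^(−Eᵢ/kT) = e^(−0) + e^(−1.71774) + e^(−2.90726) = 1.00000 + 0.179471 + 0.0546252 = 1.23410.
P₁ = e^(−E₁/kT) / Z = 0.179471/1.23410 = 0.1454.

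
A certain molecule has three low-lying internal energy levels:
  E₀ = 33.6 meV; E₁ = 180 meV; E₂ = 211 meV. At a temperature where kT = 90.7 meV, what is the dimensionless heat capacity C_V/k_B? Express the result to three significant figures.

0.592

Eᵢ/kT = 0.37045, 1.9846, 2.3264.
Z = Σ e^(−Eᵢ/kT) = e^(−0.37045) + e^(−1.9846) + e^(−2.3264) = 0.69042 + 0.13744 + 0.097647 = 0.92551.
⟨E⟩ = 74.057 meV, ⟨E²⟩ = 10351 meV².
C_V/k_B = (⟨E²⟩ − ⟨E⟩²)/(kT)² = (10351 − 5484.4)/8226.5 = 0.592.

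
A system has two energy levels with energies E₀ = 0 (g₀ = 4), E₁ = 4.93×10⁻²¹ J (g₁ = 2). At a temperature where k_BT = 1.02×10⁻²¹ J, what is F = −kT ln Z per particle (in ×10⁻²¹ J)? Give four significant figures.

Eᵢ/kT = 0, 4.83333.
Z = Σ gᵢe^(−Eᵢ/kT) = 4·e^(−0) + 2·e^(−4.83333) = 4.00000 + 0.0159199 = 4.01592.
F = −kT ln Z = −1.02 × ln(4.01592) = −1.02 × 1.39027 = -1.418 ×10⁻²¹ J.

-1.418 ×10⁻²¹ J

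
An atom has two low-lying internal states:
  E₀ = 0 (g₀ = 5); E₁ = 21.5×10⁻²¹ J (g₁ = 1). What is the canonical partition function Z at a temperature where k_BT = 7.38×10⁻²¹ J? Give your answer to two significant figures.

Z = 5.1

Eᵢ/kT = 0, 2.913.
Z = Σ gᵢe^(−Eᵢ/kT) = 5·e^(−0) + 1·e^(−2.913) = 5.000 + 0.05431 = 5.054.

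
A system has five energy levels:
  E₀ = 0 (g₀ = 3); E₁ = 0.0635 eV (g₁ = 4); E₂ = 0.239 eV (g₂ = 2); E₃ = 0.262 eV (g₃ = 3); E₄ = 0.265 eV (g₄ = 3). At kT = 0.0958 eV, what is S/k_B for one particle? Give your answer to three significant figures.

2.23

Eᵢ/kT = 0, 0.66284, 2.4948, 2.7349, 2.7662.
Z = Σ gᵢe^(−Eᵢ/kT) = 3·e^(−0) + 4·e^(−0.66284) + 2·e^(−2.4948) + 3·e^(−2.7349) + 3·e^(−2.7662) = 3.0000 + 2.0615 + 0.16503 + 0.19470 + 0.18870 = 5.6099.
⟨E⟩ = Σ EᵢPᵢ = 0.048372 eV.
S/k_B = ln Z + ⟨E⟩/kT = ln(5.6099) + 0.048372/0.0958 = 1.7245 + 0.50493 = 2.23.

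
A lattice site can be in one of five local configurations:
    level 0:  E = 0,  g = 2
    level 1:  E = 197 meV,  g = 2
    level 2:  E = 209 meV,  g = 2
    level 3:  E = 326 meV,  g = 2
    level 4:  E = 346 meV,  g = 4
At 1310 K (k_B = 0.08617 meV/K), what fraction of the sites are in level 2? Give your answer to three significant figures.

0.106

k_BT = 0.08617 × 1310 K = 112.88 meV.
Eᵢ/kT = 0, 1.7452, 1.8515, 2.8880, 3.0652.
Z = Σ gᵢe^(−Eᵢ/kT) = 2·e^(−0) + 2·e^(−1.7452) + 2·e^(−1.8515) + 2·e^(−2.8880) + 4·e^(−3.0652) = 2.0000 + 0.34922 + 0.31400 + 0.11137 + 0.18658 = 2.9612.
P₂ = g₂ e^(−E₂/kT) / Z = 0.31400/2.9612 = 0.106.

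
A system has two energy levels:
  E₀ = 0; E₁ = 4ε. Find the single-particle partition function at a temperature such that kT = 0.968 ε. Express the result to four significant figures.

Eᵢ/kT = 0, 4.13223.
Z = Σ e^(−Eᵢ/kT) = e^(−0) + e^(−4.13223) = 1.00000 + 0.0160471 = 1.01605.

Z = 1.016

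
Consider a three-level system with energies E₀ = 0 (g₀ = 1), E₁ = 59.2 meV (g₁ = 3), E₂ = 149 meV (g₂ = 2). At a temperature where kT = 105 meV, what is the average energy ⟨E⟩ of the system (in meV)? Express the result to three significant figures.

54.3 meV

Eᵢ/kT = 0, 0.56381, 1.4190.
Z = Σ gᵢe^(−Eᵢ/kT) = 1·e^(−0) + 3·e^(−0.56381) + 2·e^(−1.4190) = 1.0000 + 1.7071 + 0.48391 = 3.1910.
⟨E⟩ = Σ Eᵢ gᵢe^(−Eᵢ/kT) / Z = (0·1.0000 + 59.2·1.7071 + 149·0.48391) / 3.1910 = 54.3 meV.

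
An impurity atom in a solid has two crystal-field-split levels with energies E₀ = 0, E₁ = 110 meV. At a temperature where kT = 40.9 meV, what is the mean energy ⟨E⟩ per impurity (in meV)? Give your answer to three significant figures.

7.00 meV

Eᵢ/kT = 0, 2.6895.
Z = Σ e^(−Eᵢ/kT) = e^(−0) + e^(−2.6895) = 1.0000 + 0.067915 = 1.0679.
⟨E⟩ = Σ Eᵢ e^(−Eᵢ/kT) / Z = (0·1.0000 + 110·0.067915) / 1.0679 = 7.00 meV.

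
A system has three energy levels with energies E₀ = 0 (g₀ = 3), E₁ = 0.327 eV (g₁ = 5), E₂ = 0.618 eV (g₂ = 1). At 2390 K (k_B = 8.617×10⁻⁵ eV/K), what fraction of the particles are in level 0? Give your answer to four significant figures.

k_BT = 8.617×10⁻⁵ × 2390 K = 0.205946 eV.
Eᵢ/kT = 0, 1.58779, 3.00079.
Z = Σ gᵢe^(−Eᵢ/kT) = 3·e^(−0) + 5·e^(−1.58779) + 1·e^(−3.00079) = 3.00000 + 1.02188 + 0.0497478 = 4.07163.
P₀ = g₀ e^(−E₀/kT) / Z = 3.00000/4.07163 = 0.7368.

0.7368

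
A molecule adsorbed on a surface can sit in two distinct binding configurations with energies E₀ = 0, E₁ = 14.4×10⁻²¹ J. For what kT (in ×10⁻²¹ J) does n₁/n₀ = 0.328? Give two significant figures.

13 ×10⁻²¹ J

n₁/n₀ = exp[−(E₁−E₀)/kT] = 0.328.
⇒ (E₁−E₀)/kT = ln(1/0.328) = ln(3.049) = 1.115.
kT = 14.4 ×10⁻²¹ J / 1.115 = 13 ×10⁻²¹ J.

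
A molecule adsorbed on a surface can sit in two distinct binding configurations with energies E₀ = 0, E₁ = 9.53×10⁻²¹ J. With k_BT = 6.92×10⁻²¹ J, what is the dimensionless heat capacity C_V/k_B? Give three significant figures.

0.305

Eᵢ/kT = 0, 1.3772.
Z = Σ e^(−Eᵢ/kT) = e^(−0) + e^(−1.3772) = 1.0000 + 0.25228 = 1.2523.
⟨E⟩ = 1.9199, ⟨E²⟩ = 18.296.
C_V/k_B = (⟨E²⟩ − ⟨E⟩²)/(kT)² = (18.296 − 3.6860)/47.886 = 0.305.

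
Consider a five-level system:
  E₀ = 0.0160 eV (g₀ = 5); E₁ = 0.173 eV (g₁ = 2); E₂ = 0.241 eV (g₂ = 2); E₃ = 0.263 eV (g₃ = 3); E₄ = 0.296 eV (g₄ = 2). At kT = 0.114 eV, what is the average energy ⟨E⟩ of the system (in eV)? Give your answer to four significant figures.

Eᵢ/kT = 0.140351, 1.51754, 2.11404, 2.30702, 2.59649.
Z = Σ gᵢe^(−Eᵢ/kT) = 5·e^(−0.140351) + 2·e^(−1.51754) + 2·e^(−2.11404) + 3·e^(−2.30702) + 2·e^(−2.59649) = 4.34527 + 0.438501 + 0.241498 + 0.298672 + 0.149069 = 5.47301.
⟨E⟩ = Σ Eᵢ gᵢe^(−Eᵢ/kT) / Z = (0.0160·4.34527 + 0.173·0.438501 + 0.241·0.241498 + 0.263·0.298672 + 0.296·0.149069) / 5.47301 = 0.05961 eV.

0.05961 eV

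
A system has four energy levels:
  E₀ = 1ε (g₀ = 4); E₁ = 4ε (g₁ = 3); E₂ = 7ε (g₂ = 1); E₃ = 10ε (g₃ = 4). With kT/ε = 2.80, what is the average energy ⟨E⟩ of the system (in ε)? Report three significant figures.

1.99 ε

Eᵢ/kT = 0.35714, 1.4286, 2.5000, 3.5714.
Z = Σ gᵢe^(−Eᵢ/kT) = 4·e^(−0.35714) + 3·e^(−1.4286) + 1·e^(−2.5000) + 4·e^(−3.5714) = 2.7987 + 0.71893 + 0.082085 + 0.11247 = 3.7122.
⟨E⟩ = Σ Eᵢ gᵢe^(−Eᵢ/kT) / Z = (1·2.7987 + 4·0.71893 + 7·0.082085 + 10·0.11247) / 3.7122 = 1.99 ε.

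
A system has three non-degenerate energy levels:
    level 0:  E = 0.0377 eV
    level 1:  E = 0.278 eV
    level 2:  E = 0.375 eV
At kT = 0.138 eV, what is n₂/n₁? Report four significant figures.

0.4951

n₂/n₁ = exp[−(E₂−E₁)/kT] = exp(−(0.097 eV)/(0.138 eV)) = exp(-0.702899) = 0.4951.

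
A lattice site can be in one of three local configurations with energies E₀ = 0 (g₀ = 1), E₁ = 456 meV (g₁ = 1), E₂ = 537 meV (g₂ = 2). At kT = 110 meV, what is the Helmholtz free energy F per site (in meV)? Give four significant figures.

-3.358 meV

Eᵢ/kT = 0, 4.14545, 4.88182.
Z = Σ gᵢe^(−Eᵢ/kT) = 1·e^(−0) + 1·e^(−4.14545) + 2·e^(−4.88182) = 1.00000 + 0.0158363 + 0.0151664 = 1.03100.
F = −kT ln Z = −110 × ln(1.03100) = −110 × 0.0305292 = -3.358 meV.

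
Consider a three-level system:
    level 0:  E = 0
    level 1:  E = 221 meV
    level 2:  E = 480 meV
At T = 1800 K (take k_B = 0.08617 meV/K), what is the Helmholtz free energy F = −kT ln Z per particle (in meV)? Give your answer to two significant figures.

-39 meV

k_BT = 0.08617 × 1800 K = 155.1 meV.
Eᵢ/kT = 0, 1.425, 3.095.
Z = Σ e^(−Eᵢ/kT) = e^(−0) + e^(−1.425) + e^(−3.095) = 1.000 + 0.2405 + 0.04528 = 1.286.
F = −kT ln Z = −155.1 × ln(1.286) = −155.1 × 0.2515 = -39 meV.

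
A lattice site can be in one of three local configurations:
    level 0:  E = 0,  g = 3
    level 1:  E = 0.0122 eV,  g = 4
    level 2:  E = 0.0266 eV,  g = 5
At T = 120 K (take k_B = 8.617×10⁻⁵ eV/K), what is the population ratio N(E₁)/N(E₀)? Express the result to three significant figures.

0.410

k_BT = 8.617×10⁻⁵ × 120 K = 0.010340 eV.
n₁/n₀ = (g₁/g₀) exp[−(E₁−E₀)/kT] = (4/3) × exp(−(0.0122 eV)/(0.010340 eV)) = (4/3) × exp(-1.1799) = 0.410.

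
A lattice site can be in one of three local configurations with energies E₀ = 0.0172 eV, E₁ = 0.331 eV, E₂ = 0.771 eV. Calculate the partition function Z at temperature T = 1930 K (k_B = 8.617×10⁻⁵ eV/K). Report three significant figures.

k_BT = 8.617×10⁻⁵ × 1930 K = 0.16631 eV.
Eᵢ/kT = 0.10342, 1.9903, 4.6359.
Z = Σ e^(−Eᵢ/kT) = e^(−0.10342) + e^(−1.9903) + e^(−4.6359) = 0.90175 + 0.13665 + 0.0096974 = 1.0481.

Z = 1.05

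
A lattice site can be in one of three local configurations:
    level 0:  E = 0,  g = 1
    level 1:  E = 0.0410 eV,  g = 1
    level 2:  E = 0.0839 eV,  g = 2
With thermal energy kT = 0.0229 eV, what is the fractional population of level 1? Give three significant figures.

Eᵢ/kT = 0, 1.7904, 3.6638.
Z = Σ gᵢe^(−Eᵢ/kT) = 1·e^(−0) + 1·e^(−1.7904) + 2·e^(−3.6638) = 1.0000 + 0.16689 + 0.051270 = 1.2182.
P₁ = g₁ e^(−E₁/kT) / Z = 0.16689/1.2182 = 0.137.

0.137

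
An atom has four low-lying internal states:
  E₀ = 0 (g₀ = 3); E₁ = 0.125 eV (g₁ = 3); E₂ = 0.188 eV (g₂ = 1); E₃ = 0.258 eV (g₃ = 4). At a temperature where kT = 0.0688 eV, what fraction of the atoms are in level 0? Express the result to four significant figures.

0.8227

Eᵢ/kT = 0, 1.81686, 2.73256, 3.75000.
Z = Σ gᵢe^(−Eᵢ/kT) = 3·e^(−0) + 3·e^(−1.81686) + 1·e^(−2.73256) + 4·e^(−3.75000) = 3.00000 + 0.487606 + 0.0650525 + 0.0940710 = 3.64673.
P₀ = g₀ e^(−E₀/kT) / Z = 3.00000/3.64673 = 0.8227.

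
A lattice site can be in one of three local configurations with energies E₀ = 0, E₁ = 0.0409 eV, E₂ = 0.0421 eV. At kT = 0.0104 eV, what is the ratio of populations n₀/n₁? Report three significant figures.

n₀/n₁ = exp[−(E₀−E₁)/kT] = exp(−(-0.0409 eV)/(0.0104 eV)) = exp(3.9327) = 51.0.

51.0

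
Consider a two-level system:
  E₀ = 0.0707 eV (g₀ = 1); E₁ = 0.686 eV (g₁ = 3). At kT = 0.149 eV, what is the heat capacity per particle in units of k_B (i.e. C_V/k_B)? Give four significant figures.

0.7491

Eᵢ/kT = 0.474497, 4.60403.
Z = Σ gᵢe^(−Eᵢ/kT) = 1·e^(−0.474497) + 3·e^(−4.60403) = 0.622198 + 0.0300342 = 0.652232.
⟨E⟩ = 0.0990336 eV, ⟨E²⟩ = 0.0264385 eV².
C_V/k_B = (⟨E²⟩ − ⟨E⟩²)/(kT)² = (0.0264385 − 0.00980765)/0.0222010 = 0.7491.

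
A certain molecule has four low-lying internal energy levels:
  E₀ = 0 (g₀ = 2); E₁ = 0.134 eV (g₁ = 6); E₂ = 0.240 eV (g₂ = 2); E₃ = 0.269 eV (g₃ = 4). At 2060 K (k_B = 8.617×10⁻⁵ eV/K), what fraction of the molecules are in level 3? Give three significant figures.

k_BT = 8.617×10⁻⁵ × 2060 K = 0.17751 eV.
Eᵢ/kT = 0, 0.75489, 1.3520, 1.5154.
Z = Σ gᵢe^(−Eᵢ/kT) = 2·e^(−0) + 6·e^(−0.75489) + 2·e^(−1.3520) + 4·e^(−1.5154) = 2.0000 + 2.8204 + 0.51744 + 0.87888 = 6.2167.
P₃ = g₃ e^(−E₃/kT) / Z = 0.87888/6.2167 = 0.141.

0.141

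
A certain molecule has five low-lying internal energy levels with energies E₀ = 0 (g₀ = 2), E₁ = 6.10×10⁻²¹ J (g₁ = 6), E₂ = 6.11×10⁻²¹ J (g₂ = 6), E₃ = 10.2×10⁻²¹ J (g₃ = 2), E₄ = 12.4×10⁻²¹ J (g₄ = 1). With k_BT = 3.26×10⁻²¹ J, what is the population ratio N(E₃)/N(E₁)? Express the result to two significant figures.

0.095

n₃/n₁ = (g₃/g₁) exp[−(E₃−E₁)/kT] = (2/6) × exp(−(4.10 ×10⁻²¹ J)/(3.26 ×10⁻²¹ J)) = (2/6) × exp(-1.258) = 0.095.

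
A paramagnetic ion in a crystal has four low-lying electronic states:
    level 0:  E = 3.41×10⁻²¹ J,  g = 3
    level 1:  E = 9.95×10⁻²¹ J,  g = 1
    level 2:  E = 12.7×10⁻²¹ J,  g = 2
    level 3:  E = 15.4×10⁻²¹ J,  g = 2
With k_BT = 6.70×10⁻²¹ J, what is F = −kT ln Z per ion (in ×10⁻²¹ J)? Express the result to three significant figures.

Eᵢ/kT = 0.50896, 1.4851, 1.8955, 2.2985.
Z = Σ gᵢe^(−Eᵢ/kT) = 3·e^(−0.50896) + 1·e^(−1.4851) + 2·e^(−1.8955) + 2·e^(−2.2985) = 1.8034 + 0.22648 + 0.30049 + 0.20082 = 2.5312.
F = −kT ln Z = −6.70 × ln(2.5312) = −6.70 × 0.92869 = -6.22 ×10⁻²¹ J.

-6.22 ×10⁻²¹ J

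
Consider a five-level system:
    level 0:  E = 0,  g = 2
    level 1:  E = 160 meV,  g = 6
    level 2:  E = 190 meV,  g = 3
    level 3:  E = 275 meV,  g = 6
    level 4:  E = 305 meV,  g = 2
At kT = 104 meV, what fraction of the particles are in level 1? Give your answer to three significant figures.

0.299

Eᵢ/kT = 0, 1.5385, 1.8269, 2.6442, 2.9327.
Z = Σ gᵢe^(−Eᵢ/kT) = 2·e^(−0) + 6·e^(−1.5385) + 3·e^(−1.8269) + 6·e^(−2.6442) + 2·e^(−2.9327) = 2.0000 + 1.2882 + 0.48273 + 0.42637 + 0.10651 = 4.3038.
P₁ = g₁ e^(−E₁/kT) / Z = 1.2882/4.3038 = 0.299.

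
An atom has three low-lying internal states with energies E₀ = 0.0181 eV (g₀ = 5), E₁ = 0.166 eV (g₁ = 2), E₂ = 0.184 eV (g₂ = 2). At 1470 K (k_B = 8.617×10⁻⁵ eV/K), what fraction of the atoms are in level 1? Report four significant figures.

k_BT = 8.617×10⁻⁵ × 1470 K = 0.126670 eV.
Eᵢ/kT = 0.142891, 1.31049, 1.45259.
Z = Σ gᵢe^(−Eᵢ/kT) = 5·e^(−0.142891) + 2·e^(−1.31049) + 2·e^(−1.45259) = 4.33424 + 0.539376 + 0.467927 = 5.34154.
P₁ = g₁ e^(−E₁/kT) / Z = 0.539376/5.34154 = 0.1010.

0.1010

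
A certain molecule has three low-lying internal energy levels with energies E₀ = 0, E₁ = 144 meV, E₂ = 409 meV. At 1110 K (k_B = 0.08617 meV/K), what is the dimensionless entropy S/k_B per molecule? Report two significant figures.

k_BT = 0.08617 × 1110 K = 95.65 meV.
Eᵢ/kT = 0, 1.505, 4.276.
Z = Σ e^(−Eᵢ/kT) = e^(−0) + e^(−1.505) + e^(−4.276) = 1.000 + 0.2220 + 0.01390 = 1.236.
⟨E⟩ = Σ EᵢPᵢ = 30.46 meV.
S/k_B = ln Z + ⟨E⟩/kT = ln(1.236) + 30.46/95.65 = 0.2119 + 0.3185 = 0.53.

0.53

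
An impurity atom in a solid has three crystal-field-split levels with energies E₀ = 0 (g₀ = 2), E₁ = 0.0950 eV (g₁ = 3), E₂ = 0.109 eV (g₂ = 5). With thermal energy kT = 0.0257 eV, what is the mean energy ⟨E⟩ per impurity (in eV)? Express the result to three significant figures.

0.00695 eV

Eᵢ/kT = 0, 3.6965, 4.2412.
Z = Σ gᵢe^(−Eᵢ/kT) = 2·e^(−0) + 3·e^(−3.6965) + 5·e^(−4.2412) = 2.0000 + 0.074431 + 0.071952 = 2.1464.
⟨E⟩ = Σ Eᵢ gᵢe^(−Eᵢ/kT) / Z = (0·2.0000 + 0.0950·0.074431 + 0.109·0.071952) / 2.1464 = 0.00695 eV.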